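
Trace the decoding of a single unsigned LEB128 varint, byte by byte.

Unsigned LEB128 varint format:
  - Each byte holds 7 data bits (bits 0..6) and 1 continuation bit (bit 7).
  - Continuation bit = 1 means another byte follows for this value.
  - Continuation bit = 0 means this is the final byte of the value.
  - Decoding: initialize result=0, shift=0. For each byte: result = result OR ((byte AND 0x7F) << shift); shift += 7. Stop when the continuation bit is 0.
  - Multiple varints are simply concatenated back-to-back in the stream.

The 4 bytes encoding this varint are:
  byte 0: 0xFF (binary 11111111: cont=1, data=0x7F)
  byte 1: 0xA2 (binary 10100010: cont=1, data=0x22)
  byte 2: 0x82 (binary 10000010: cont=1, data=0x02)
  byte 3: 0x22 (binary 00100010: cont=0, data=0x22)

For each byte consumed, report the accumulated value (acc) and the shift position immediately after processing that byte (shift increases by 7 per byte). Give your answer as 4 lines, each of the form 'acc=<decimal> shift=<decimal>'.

byte 0=0xFF: payload=0x7F=127, contrib = 127<<0 = 127; acc -> 127, shift -> 7
byte 1=0xA2: payload=0x22=34, contrib = 34<<7 = 4352; acc -> 4479, shift -> 14
byte 2=0x82: payload=0x02=2, contrib = 2<<14 = 32768; acc -> 37247, shift -> 21
byte 3=0x22: payload=0x22=34, contrib = 34<<21 = 71303168; acc -> 71340415, shift -> 28

Answer: acc=127 shift=7
acc=4479 shift=14
acc=37247 shift=21
acc=71340415 shift=28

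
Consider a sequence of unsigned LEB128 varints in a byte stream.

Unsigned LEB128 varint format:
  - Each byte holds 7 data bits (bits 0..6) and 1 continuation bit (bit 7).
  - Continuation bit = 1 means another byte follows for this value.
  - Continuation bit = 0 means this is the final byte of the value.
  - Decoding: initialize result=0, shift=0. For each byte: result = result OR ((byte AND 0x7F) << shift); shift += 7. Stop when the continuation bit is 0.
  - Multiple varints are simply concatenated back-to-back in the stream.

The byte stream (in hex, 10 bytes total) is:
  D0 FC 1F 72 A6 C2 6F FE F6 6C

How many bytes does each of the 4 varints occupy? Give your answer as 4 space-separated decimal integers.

  byte[0]=0xD0 cont=1 payload=0x50=80: acc |= 80<<0 -> acc=80 shift=7
  byte[1]=0xFC cont=1 payload=0x7C=124: acc |= 124<<7 -> acc=15952 shift=14
  byte[2]=0x1F cont=0 payload=0x1F=31: acc |= 31<<14 -> acc=523856 shift=21 [end]
Varint 1: bytes[0:3] = D0 FC 1F -> value 523856 (3 byte(s))
  byte[3]=0x72 cont=0 payload=0x72=114: acc |= 114<<0 -> acc=114 shift=7 [end]
Varint 2: bytes[3:4] = 72 -> value 114 (1 byte(s))
  byte[4]=0xA6 cont=1 payload=0x26=38: acc |= 38<<0 -> acc=38 shift=7
  byte[5]=0xC2 cont=1 payload=0x42=66: acc |= 66<<7 -> acc=8486 shift=14
  byte[6]=0x6F cont=0 payload=0x6F=111: acc |= 111<<14 -> acc=1827110 shift=21 [end]
Varint 3: bytes[4:7] = A6 C2 6F -> value 1827110 (3 byte(s))
  byte[7]=0xFE cont=1 payload=0x7E=126: acc |= 126<<0 -> acc=126 shift=7
  byte[8]=0xF6 cont=1 payload=0x76=118: acc |= 118<<7 -> acc=15230 shift=14
  byte[9]=0x6C cont=0 payload=0x6C=108: acc |= 108<<14 -> acc=1784702 shift=21 [end]
Varint 4: bytes[7:10] = FE F6 6C -> value 1784702 (3 byte(s))

Answer: 3 1 3 3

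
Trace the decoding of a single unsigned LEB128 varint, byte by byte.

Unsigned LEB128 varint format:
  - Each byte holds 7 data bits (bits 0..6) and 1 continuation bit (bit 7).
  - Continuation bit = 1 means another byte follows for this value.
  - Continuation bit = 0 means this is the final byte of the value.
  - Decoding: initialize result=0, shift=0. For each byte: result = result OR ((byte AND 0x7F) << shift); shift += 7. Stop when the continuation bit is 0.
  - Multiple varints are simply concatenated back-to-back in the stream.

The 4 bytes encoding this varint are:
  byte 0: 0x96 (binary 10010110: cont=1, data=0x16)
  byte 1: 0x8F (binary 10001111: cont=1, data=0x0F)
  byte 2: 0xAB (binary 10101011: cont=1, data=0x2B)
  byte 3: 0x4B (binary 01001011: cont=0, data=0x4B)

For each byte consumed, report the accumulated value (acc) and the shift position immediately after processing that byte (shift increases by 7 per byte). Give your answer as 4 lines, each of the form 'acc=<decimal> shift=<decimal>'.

Answer: acc=22 shift=7
acc=1942 shift=14
acc=706454 shift=21
acc=157992854 shift=28

Derivation:
byte 0=0x96: payload=0x16=22, contrib = 22<<0 = 22; acc -> 22, shift -> 7
byte 1=0x8F: payload=0x0F=15, contrib = 15<<7 = 1920; acc -> 1942, shift -> 14
byte 2=0xAB: payload=0x2B=43, contrib = 43<<14 = 704512; acc -> 706454, shift -> 21
byte 3=0x4B: payload=0x4B=75, contrib = 75<<21 = 157286400; acc -> 157992854, shift -> 28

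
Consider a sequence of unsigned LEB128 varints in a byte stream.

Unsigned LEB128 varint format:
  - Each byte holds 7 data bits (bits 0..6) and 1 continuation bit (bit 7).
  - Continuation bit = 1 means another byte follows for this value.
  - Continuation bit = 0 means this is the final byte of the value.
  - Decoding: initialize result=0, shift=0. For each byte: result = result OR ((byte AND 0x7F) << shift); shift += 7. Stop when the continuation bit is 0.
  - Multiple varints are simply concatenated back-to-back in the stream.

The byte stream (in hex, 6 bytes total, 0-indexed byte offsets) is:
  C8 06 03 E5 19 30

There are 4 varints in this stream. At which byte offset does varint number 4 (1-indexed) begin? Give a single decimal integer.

  byte[0]=0xC8 cont=1 payload=0x48=72: acc |= 72<<0 -> acc=72 shift=7
  byte[1]=0x06 cont=0 payload=0x06=6: acc |= 6<<7 -> acc=840 shift=14 [end]
Varint 1: bytes[0:2] = C8 06 -> value 840 (2 byte(s))
  byte[2]=0x03 cont=0 payload=0x03=3: acc |= 3<<0 -> acc=3 shift=7 [end]
Varint 2: bytes[2:3] = 03 -> value 3 (1 byte(s))
  byte[3]=0xE5 cont=1 payload=0x65=101: acc |= 101<<0 -> acc=101 shift=7
  byte[4]=0x19 cont=0 payload=0x19=25: acc |= 25<<7 -> acc=3301 shift=14 [end]
Varint 3: bytes[3:5] = E5 19 -> value 3301 (2 byte(s))
  byte[5]=0x30 cont=0 payload=0x30=48: acc |= 48<<0 -> acc=48 shift=7 [end]
Varint 4: bytes[5:6] = 30 -> value 48 (1 byte(s))

Answer: 5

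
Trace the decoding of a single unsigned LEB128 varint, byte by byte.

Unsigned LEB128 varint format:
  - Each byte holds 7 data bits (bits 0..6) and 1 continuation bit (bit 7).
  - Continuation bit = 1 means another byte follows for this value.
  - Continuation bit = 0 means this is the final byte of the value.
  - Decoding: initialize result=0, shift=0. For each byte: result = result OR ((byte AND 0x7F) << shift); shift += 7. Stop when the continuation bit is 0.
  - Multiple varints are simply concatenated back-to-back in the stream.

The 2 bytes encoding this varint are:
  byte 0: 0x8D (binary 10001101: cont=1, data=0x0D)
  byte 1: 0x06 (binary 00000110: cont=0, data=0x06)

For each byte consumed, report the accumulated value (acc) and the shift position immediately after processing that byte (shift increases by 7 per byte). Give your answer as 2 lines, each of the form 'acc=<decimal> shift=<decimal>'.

byte 0=0x8D: payload=0x0D=13, contrib = 13<<0 = 13; acc -> 13, shift -> 7
byte 1=0x06: payload=0x06=6, contrib = 6<<7 = 768; acc -> 781, shift -> 14

Answer: acc=13 shift=7
acc=781 shift=14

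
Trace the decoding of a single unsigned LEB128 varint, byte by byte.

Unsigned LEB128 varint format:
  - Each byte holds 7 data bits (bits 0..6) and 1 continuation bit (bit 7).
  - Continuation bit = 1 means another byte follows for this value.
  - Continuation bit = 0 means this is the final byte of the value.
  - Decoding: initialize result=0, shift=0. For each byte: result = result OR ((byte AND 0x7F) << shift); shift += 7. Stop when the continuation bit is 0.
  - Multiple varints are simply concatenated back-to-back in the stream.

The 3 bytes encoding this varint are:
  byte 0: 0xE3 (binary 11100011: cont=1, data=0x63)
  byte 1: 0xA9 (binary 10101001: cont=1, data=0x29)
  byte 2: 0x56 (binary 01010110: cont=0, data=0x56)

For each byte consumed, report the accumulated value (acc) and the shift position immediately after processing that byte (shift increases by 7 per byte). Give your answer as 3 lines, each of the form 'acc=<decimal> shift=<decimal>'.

byte 0=0xE3: payload=0x63=99, contrib = 99<<0 = 99; acc -> 99, shift -> 7
byte 1=0xA9: payload=0x29=41, contrib = 41<<7 = 5248; acc -> 5347, shift -> 14
byte 2=0x56: payload=0x56=86, contrib = 86<<14 = 1409024; acc -> 1414371, shift -> 21

Answer: acc=99 shift=7
acc=5347 shift=14
acc=1414371 shift=21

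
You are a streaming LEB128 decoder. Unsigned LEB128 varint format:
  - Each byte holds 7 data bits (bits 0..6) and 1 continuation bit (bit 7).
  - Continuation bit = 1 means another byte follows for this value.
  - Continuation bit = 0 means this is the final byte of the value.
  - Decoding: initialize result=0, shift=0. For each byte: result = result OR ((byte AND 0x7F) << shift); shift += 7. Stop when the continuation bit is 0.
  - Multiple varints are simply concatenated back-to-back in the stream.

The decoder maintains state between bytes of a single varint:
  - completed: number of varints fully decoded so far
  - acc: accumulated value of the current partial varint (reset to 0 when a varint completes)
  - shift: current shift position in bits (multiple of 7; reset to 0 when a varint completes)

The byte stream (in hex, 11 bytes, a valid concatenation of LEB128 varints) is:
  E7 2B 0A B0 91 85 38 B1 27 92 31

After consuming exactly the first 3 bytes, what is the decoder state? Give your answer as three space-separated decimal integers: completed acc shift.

byte[0]=0xE7 cont=1 payload=0x67: acc |= 103<<0 -> completed=0 acc=103 shift=7
byte[1]=0x2B cont=0 payload=0x2B: varint #1 complete (value=5607); reset -> completed=1 acc=0 shift=0
byte[2]=0x0A cont=0 payload=0x0A: varint #2 complete (value=10); reset -> completed=2 acc=0 shift=0

Answer: 2 0 0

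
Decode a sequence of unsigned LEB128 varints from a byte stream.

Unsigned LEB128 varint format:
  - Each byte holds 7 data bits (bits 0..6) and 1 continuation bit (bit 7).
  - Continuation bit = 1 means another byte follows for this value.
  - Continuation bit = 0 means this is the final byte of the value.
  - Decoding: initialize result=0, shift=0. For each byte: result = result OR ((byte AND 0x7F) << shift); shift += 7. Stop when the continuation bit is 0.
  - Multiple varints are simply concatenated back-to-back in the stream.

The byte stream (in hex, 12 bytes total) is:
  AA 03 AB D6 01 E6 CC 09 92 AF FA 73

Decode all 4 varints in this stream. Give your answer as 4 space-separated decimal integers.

Answer: 426 27435 157286 243177362

Derivation:
  byte[0]=0xAA cont=1 payload=0x2A=42: acc |= 42<<0 -> acc=42 shift=7
  byte[1]=0x03 cont=0 payload=0x03=3: acc |= 3<<7 -> acc=426 shift=14 [end]
Varint 1: bytes[0:2] = AA 03 -> value 426 (2 byte(s))
  byte[2]=0xAB cont=1 payload=0x2B=43: acc |= 43<<0 -> acc=43 shift=7
  byte[3]=0xD6 cont=1 payload=0x56=86: acc |= 86<<7 -> acc=11051 shift=14
  byte[4]=0x01 cont=0 payload=0x01=1: acc |= 1<<14 -> acc=27435 shift=21 [end]
Varint 2: bytes[2:5] = AB D6 01 -> value 27435 (3 byte(s))
  byte[5]=0xE6 cont=1 payload=0x66=102: acc |= 102<<0 -> acc=102 shift=7
  byte[6]=0xCC cont=1 payload=0x4C=76: acc |= 76<<7 -> acc=9830 shift=14
  byte[7]=0x09 cont=0 payload=0x09=9: acc |= 9<<14 -> acc=157286 shift=21 [end]
Varint 3: bytes[5:8] = E6 CC 09 -> value 157286 (3 byte(s))
  byte[8]=0x92 cont=1 payload=0x12=18: acc |= 18<<0 -> acc=18 shift=7
  byte[9]=0xAF cont=1 payload=0x2F=47: acc |= 47<<7 -> acc=6034 shift=14
  byte[10]=0xFA cont=1 payload=0x7A=122: acc |= 122<<14 -> acc=2004882 shift=21
  byte[11]=0x73 cont=0 payload=0x73=115: acc |= 115<<21 -> acc=243177362 shift=28 [end]
Varint 4: bytes[8:12] = 92 AF FA 73 -> value 243177362 (4 byte(s))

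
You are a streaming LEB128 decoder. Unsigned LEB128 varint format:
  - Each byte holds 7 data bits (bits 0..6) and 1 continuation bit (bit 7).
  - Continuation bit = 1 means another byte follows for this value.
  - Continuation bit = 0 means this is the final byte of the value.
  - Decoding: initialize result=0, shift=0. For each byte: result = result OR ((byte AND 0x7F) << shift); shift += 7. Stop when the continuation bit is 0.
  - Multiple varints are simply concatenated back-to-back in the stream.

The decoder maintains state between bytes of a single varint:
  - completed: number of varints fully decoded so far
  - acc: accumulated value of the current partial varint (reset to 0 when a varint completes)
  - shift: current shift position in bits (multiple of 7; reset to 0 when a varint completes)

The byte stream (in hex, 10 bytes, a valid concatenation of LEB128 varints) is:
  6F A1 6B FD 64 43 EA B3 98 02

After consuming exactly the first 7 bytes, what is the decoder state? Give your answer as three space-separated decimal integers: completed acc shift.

byte[0]=0x6F cont=0 payload=0x6F: varint #1 complete (value=111); reset -> completed=1 acc=0 shift=0
byte[1]=0xA1 cont=1 payload=0x21: acc |= 33<<0 -> completed=1 acc=33 shift=7
byte[2]=0x6B cont=0 payload=0x6B: varint #2 complete (value=13729); reset -> completed=2 acc=0 shift=0
byte[3]=0xFD cont=1 payload=0x7D: acc |= 125<<0 -> completed=2 acc=125 shift=7
byte[4]=0x64 cont=0 payload=0x64: varint #3 complete (value=12925); reset -> completed=3 acc=0 shift=0
byte[5]=0x43 cont=0 payload=0x43: varint #4 complete (value=67); reset -> completed=4 acc=0 shift=0
byte[6]=0xEA cont=1 payload=0x6A: acc |= 106<<0 -> completed=4 acc=106 shift=7

Answer: 4 106 7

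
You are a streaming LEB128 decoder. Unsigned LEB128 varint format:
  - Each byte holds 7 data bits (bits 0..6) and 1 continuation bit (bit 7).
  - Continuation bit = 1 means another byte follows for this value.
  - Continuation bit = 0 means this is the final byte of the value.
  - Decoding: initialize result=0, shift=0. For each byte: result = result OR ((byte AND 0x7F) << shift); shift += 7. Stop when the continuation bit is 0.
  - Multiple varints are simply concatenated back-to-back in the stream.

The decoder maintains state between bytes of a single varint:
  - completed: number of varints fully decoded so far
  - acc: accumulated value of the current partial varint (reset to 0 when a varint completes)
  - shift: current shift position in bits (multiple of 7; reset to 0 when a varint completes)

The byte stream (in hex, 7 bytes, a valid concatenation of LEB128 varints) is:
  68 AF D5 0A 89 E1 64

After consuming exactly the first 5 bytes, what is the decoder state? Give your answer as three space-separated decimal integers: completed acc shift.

Answer: 2 9 7

Derivation:
byte[0]=0x68 cont=0 payload=0x68: varint #1 complete (value=104); reset -> completed=1 acc=0 shift=0
byte[1]=0xAF cont=1 payload=0x2F: acc |= 47<<0 -> completed=1 acc=47 shift=7
byte[2]=0xD5 cont=1 payload=0x55: acc |= 85<<7 -> completed=1 acc=10927 shift=14
byte[3]=0x0A cont=0 payload=0x0A: varint #2 complete (value=174767); reset -> completed=2 acc=0 shift=0
byte[4]=0x89 cont=1 payload=0x09: acc |= 9<<0 -> completed=2 acc=9 shift=7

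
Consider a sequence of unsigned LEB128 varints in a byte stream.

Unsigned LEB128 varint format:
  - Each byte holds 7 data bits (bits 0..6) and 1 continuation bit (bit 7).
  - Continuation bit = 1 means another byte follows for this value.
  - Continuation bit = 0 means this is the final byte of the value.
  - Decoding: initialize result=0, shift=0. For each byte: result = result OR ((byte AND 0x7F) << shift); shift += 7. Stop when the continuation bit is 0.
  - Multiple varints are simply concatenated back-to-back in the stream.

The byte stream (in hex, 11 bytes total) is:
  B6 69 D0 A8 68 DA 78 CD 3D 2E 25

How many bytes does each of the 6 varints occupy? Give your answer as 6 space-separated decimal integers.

Answer: 2 3 2 2 1 1

Derivation:
  byte[0]=0xB6 cont=1 payload=0x36=54: acc |= 54<<0 -> acc=54 shift=7
  byte[1]=0x69 cont=0 payload=0x69=105: acc |= 105<<7 -> acc=13494 shift=14 [end]
Varint 1: bytes[0:2] = B6 69 -> value 13494 (2 byte(s))
  byte[2]=0xD0 cont=1 payload=0x50=80: acc |= 80<<0 -> acc=80 shift=7
  byte[3]=0xA8 cont=1 payload=0x28=40: acc |= 40<<7 -> acc=5200 shift=14
  byte[4]=0x68 cont=0 payload=0x68=104: acc |= 104<<14 -> acc=1709136 shift=21 [end]
Varint 2: bytes[2:5] = D0 A8 68 -> value 1709136 (3 byte(s))
  byte[5]=0xDA cont=1 payload=0x5A=90: acc |= 90<<0 -> acc=90 shift=7
  byte[6]=0x78 cont=0 payload=0x78=120: acc |= 120<<7 -> acc=15450 shift=14 [end]
Varint 3: bytes[5:7] = DA 78 -> value 15450 (2 byte(s))
  byte[7]=0xCD cont=1 payload=0x4D=77: acc |= 77<<0 -> acc=77 shift=7
  byte[8]=0x3D cont=0 payload=0x3D=61: acc |= 61<<7 -> acc=7885 shift=14 [end]
Varint 4: bytes[7:9] = CD 3D -> value 7885 (2 byte(s))
  byte[9]=0x2E cont=0 payload=0x2E=46: acc |= 46<<0 -> acc=46 shift=7 [end]
Varint 5: bytes[9:10] = 2E -> value 46 (1 byte(s))
  byte[10]=0x25 cont=0 payload=0x25=37: acc |= 37<<0 -> acc=37 shift=7 [end]
Varint 6: bytes[10:11] = 25 -> value 37 (1 byte(s))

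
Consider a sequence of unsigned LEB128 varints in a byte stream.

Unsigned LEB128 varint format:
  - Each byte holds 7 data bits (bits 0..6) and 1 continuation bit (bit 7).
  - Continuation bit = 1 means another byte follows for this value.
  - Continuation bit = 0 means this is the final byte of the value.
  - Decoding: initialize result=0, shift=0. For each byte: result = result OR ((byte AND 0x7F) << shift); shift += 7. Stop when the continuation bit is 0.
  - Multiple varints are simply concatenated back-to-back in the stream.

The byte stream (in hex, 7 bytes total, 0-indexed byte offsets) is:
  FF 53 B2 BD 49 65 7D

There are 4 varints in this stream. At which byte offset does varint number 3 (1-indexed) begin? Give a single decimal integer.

Answer: 5

Derivation:
  byte[0]=0xFF cont=1 payload=0x7F=127: acc |= 127<<0 -> acc=127 shift=7
  byte[1]=0x53 cont=0 payload=0x53=83: acc |= 83<<7 -> acc=10751 shift=14 [end]
Varint 1: bytes[0:2] = FF 53 -> value 10751 (2 byte(s))
  byte[2]=0xB2 cont=1 payload=0x32=50: acc |= 50<<0 -> acc=50 shift=7
  byte[3]=0xBD cont=1 payload=0x3D=61: acc |= 61<<7 -> acc=7858 shift=14
  byte[4]=0x49 cont=0 payload=0x49=73: acc |= 73<<14 -> acc=1203890 shift=21 [end]
Varint 2: bytes[2:5] = B2 BD 49 -> value 1203890 (3 byte(s))
  byte[5]=0x65 cont=0 payload=0x65=101: acc |= 101<<0 -> acc=101 shift=7 [end]
Varint 3: bytes[5:6] = 65 -> value 101 (1 byte(s))
  byte[6]=0x7D cont=0 payload=0x7D=125: acc |= 125<<0 -> acc=125 shift=7 [end]
Varint 4: bytes[6:7] = 7D -> value 125 (1 byte(s))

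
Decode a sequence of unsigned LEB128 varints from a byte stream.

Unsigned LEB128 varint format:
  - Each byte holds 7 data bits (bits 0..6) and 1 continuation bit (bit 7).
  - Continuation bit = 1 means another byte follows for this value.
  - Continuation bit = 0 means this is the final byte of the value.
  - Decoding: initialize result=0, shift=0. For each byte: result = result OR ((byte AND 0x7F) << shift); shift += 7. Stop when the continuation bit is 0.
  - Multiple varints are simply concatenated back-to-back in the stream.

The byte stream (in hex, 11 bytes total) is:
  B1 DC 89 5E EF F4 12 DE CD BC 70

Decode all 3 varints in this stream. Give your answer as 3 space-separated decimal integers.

Answer: 197291569 309871 235874014

Derivation:
  byte[0]=0xB1 cont=1 payload=0x31=49: acc |= 49<<0 -> acc=49 shift=7
  byte[1]=0xDC cont=1 payload=0x5C=92: acc |= 92<<7 -> acc=11825 shift=14
  byte[2]=0x89 cont=1 payload=0x09=9: acc |= 9<<14 -> acc=159281 shift=21
  byte[3]=0x5E cont=0 payload=0x5E=94: acc |= 94<<21 -> acc=197291569 shift=28 [end]
Varint 1: bytes[0:4] = B1 DC 89 5E -> value 197291569 (4 byte(s))
  byte[4]=0xEF cont=1 payload=0x6F=111: acc |= 111<<0 -> acc=111 shift=7
  byte[5]=0xF4 cont=1 payload=0x74=116: acc |= 116<<7 -> acc=14959 shift=14
  byte[6]=0x12 cont=0 payload=0x12=18: acc |= 18<<14 -> acc=309871 shift=21 [end]
Varint 2: bytes[4:7] = EF F4 12 -> value 309871 (3 byte(s))
  byte[7]=0xDE cont=1 payload=0x5E=94: acc |= 94<<0 -> acc=94 shift=7
  byte[8]=0xCD cont=1 payload=0x4D=77: acc |= 77<<7 -> acc=9950 shift=14
  byte[9]=0xBC cont=1 payload=0x3C=60: acc |= 60<<14 -> acc=992990 shift=21
  byte[10]=0x70 cont=0 payload=0x70=112: acc |= 112<<21 -> acc=235874014 shift=28 [end]
Varint 3: bytes[7:11] = DE CD BC 70 -> value 235874014 (4 byte(s))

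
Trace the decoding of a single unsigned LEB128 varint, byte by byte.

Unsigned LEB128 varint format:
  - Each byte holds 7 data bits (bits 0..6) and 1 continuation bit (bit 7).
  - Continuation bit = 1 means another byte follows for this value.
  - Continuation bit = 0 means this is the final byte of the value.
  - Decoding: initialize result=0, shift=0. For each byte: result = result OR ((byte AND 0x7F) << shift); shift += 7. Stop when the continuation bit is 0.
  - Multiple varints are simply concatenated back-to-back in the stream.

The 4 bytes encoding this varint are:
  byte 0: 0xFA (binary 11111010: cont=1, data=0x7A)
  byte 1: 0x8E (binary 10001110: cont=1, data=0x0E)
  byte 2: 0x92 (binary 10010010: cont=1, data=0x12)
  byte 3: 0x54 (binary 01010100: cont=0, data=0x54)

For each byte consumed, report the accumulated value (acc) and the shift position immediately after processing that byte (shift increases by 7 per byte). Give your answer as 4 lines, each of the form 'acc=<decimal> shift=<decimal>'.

Answer: acc=122 shift=7
acc=1914 shift=14
acc=296826 shift=21
acc=176457594 shift=28

Derivation:
byte 0=0xFA: payload=0x7A=122, contrib = 122<<0 = 122; acc -> 122, shift -> 7
byte 1=0x8E: payload=0x0E=14, contrib = 14<<7 = 1792; acc -> 1914, shift -> 14
byte 2=0x92: payload=0x12=18, contrib = 18<<14 = 294912; acc -> 296826, shift -> 21
byte 3=0x54: payload=0x54=84, contrib = 84<<21 = 176160768; acc -> 176457594, shift -> 28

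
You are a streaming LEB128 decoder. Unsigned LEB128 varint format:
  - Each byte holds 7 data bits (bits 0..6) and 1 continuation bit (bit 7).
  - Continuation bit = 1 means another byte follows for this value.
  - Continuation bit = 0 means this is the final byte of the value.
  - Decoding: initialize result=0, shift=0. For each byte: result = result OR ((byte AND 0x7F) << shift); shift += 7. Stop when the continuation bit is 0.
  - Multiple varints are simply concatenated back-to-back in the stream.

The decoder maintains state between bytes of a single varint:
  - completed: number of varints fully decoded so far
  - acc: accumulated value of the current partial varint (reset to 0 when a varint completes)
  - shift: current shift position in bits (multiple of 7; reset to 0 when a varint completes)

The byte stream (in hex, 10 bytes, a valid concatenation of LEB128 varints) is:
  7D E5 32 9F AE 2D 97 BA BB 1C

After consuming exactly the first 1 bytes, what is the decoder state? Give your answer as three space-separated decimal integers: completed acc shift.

byte[0]=0x7D cont=0 payload=0x7D: varint #1 complete (value=125); reset -> completed=1 acc=0 shift=0

Answer: 1 0 0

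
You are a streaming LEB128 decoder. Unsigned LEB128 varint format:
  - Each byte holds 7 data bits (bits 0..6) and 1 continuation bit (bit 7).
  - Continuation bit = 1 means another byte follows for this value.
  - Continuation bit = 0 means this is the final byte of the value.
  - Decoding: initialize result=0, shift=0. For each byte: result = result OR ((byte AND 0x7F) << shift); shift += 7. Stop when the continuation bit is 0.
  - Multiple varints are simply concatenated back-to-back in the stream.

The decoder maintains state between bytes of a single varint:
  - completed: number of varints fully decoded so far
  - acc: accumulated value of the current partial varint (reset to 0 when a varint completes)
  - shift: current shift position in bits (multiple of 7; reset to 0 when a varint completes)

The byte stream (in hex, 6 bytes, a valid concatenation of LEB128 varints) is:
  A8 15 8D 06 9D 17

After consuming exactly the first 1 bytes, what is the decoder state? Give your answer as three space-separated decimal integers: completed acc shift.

byte[0]=0xA8 cont=1 payload=0x28: acc |= 40<<0 -> completed=0 acc=40 shift=7

Answer: 0 40 7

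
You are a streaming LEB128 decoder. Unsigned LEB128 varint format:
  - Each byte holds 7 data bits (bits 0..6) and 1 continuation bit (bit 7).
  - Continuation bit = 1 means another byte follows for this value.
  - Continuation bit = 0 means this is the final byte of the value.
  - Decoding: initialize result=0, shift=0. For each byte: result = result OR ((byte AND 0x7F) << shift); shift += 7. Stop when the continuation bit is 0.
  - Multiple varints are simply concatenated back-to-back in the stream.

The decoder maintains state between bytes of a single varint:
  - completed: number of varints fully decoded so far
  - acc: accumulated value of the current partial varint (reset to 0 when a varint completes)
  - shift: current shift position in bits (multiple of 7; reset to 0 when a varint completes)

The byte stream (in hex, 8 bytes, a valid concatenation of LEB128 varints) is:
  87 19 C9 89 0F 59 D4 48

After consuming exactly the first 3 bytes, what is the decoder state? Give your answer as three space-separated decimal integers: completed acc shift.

Answer: 1 73 7

Derivation:
byte[0]=0x87 cont=1 payload=0x07: acc |= 7<<0 -> completed=0 acc=7 shift=7
byte[1]=0x19 cont=0 payload=0x19: varint #1 complete (value=3207); reset -> completed=1 acc=0 shift=0
byte[2]=0xC9 cont=1 payload=0x49: acc |= 73<<0 -> completed=1 acc=73 shift=7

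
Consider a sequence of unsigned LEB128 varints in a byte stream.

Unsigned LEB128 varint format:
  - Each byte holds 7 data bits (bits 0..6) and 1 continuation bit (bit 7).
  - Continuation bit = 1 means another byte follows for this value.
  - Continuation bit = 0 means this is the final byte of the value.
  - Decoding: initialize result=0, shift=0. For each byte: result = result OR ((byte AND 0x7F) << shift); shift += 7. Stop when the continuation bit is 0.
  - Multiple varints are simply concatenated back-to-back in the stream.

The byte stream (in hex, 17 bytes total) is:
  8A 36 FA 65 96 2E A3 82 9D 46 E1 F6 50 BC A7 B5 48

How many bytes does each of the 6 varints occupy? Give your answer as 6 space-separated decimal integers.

Answer: 2 2 2 4 3 4

Derivation:
  byte[0]=0x8A cont=1 payload=0x0A=10: acc |= 10<<0 -> acc=10 shift=7
  byte[1]=0x36 cont=0 payload=0x36=54: acc |= 54<<7 -> acc=6922 shift=14 [end]
Varint 1: bytes[0:2] = 8A 36 -> value 6922 (2 byte(s))
  byte[2]=0xFA cont=1 payload=0x7A=122: acc |= 122<<0 -> acc=122 shift=7
  byte[3]=0x65 cont=0 payload=0x65=101: acc |= 101<<7 -> acc=13050 shift=14 [end]
Varint 2: bytes[2:4] = FA 65 -> value 13050 (2 byte(s))
  byte[4]=0x96 cont=1 payload=0x16=22: acc |= 22<<0 -> acc=22 shift=7
  byte[5]=0x2E cont=0 payload=0x2E=46: acc |= 46<<7 -> acc=5910 shift=14 [end]
Varint 3: bytes[4:6] = 96 2E -> value 5910 (2 byte(s))
  byte[6]=0xA3 cont=1 payload=0x23=35: acc |= 35<<0 -> acc=35 shift=7
  byte[7]=0x82 cont=1 payload=0x02=2: acc |= 2<<7 -> acc=291 shift=14
  byte[8]=0x9D cont=1 payload=0x1D=29: acc |= 29<<14 -> acc=475427 shift=21
  byte[9]=0x46 cont=0 payload=0x46=70: acc |= 70<<21 -> acc=147276067 shift=28 [end]
Varint 4: bytes[6:10] = A3 82 9D 46 -> value 147276067 (4 byte(s))
  byte[10]=0xE1 cont=1 payload=0x61=97: acc |= 97<<0 -> acc=97 shift=7
  byte[11]=0xF6 cont=1 payload=0x76=118: acc |= 118<<7 -> acc=15201 shift=14
  byte[12]=0x50 cont=0 payload=0x50=80: acc |= 80<<14 -> acc=1325921 shift=21 [end]
Varint 5: bytes[10:13] = E1 F6 50 -> value 1325921 (3 byte(s))
  byte[13]=0xBC cont=1 payload=0x3C=60: acc |= 60<<0 -> acc=60 shift=7
  byte[14]=0xA7 cont=1 payload=0x27=39: acc |= 39<<7 -> acc=5052 shift=14
  byte[15]=0xB5 cont=1 payload=0x35=53: acc |= 53<<14 -> acc=873404 shift=21
  byte[16]=0x48 cont=0 payload=0x48=72: acc |= 72<<21 -> acc=151868348 shift=28 [end]
Varint 6: bytes[13:17] = BC A7 B5 48 -> value 151868348 (4 byte(s))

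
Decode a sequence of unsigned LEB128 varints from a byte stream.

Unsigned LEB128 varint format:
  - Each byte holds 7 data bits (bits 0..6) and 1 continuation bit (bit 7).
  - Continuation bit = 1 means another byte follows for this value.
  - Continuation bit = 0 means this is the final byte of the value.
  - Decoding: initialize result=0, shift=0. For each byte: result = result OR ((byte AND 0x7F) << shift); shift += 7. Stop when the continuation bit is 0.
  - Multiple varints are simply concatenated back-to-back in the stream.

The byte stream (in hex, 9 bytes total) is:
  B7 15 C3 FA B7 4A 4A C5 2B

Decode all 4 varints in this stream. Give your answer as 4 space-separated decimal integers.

  byte[0]=0xB7 cont=1 payload=0x37=55: acc |= 55<<0 -> acc=55 shift=7
  byte[1]=0x15 cont=0 payload=0x15=21: acc |= 21<<7 -> acc=2743 shift=14 [end]
Varint 1: bytes[0:2] = B7 15 -> value 2743 (2 byte(s))
  byte[2]=0xC3 cont=1 payload=0x43=67: acc |= 67<<0 -> acc=67 shift=7
  byte[3]=0xFA cont=1 payload=0x7A=122: acc |= 122<<7 -> acc=15683 shift=14
  byte[4]=0xB7 cont=1 payload=0x37=55: acc |= 55<<14 -> acc=916803 shift=21
  byte[5]=0x4A cont=0 payload=0x4A=74: acc |= 74<<21 -> acc=156106051 shift=28 [end]
Varint 2: bytes[2:6] = C3 FA B7 4A -> value 156106051 (4 byte(s))
  byte[6]=0x4A cont=0 payload=0x4A=74: acc |= 74<<0 -> acc=74 shift=7 [end]
Varint 3: bytes[6:7] = 4A -> value 74 (1 byte(s))
  byte[7]=0xC5 cont=1 payload=0x45=69: acc |= 69<<0 -> acc=69 shift=7
  byte[8]=0x2B cont=0 payload=0x2B=43: acc |= 43<<7 -> acc=5573 shift=14 [end]
Varint 4: bytes[7:9] = C5 2B -> value 5573 (2 byte(s))

Answer: 2743 156106051 74 5573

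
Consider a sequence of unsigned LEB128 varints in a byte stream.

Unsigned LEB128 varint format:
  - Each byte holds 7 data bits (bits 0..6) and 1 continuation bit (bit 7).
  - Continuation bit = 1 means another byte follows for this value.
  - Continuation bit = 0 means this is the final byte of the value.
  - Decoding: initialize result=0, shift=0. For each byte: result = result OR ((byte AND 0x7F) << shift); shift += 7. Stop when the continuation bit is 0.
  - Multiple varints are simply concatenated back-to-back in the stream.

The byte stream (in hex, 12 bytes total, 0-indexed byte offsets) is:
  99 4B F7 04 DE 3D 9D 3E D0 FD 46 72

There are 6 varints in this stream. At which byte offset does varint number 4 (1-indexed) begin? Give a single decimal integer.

Answer: 6

Derivation:
  byte[0]=0x99 cont=1 payload=0x19=25: acc |= 25<<0 -> acc=25 shift=7
  byte[1]=0x4B cont=0 payload=0x4B=75: acc |= 75<<7 -> acc=9625 shift=14 [end]
Varint 1: bytes[0:2] = 99 4B -> value 9625 (2 byte(s))
  byte[2]=0xF7 cont=1 payload=0x77=119: acc |= 119<<0 -> acc=119 shift=7
  byte[3]=0x04 cont=0 payload=0x04=4: acc |= 4<<7 -> acc=631 shift=14 [end]
Varint 2: bytes[2:4] = F7 04 -> value 631 (2 byte(s))
  byte[4]=0xDE cont=1 payload=0x5E=94: acc |= 94<<0 -> acc=94 shift=7
  byte[5]=0x3D cont=0 payload=0x3D=61: acc |= 61<<7 -> acc=7902 shift=14 [end]
Varint 3: bytes[4:6] = DE 3D -> value 7902 (2 byte(s))
  byte[6]=0x9D cont=1 payload=0x1D=29: acc |= 29<<0 -> acc=29 shift=7
  byte[7]=0x3E cont=0 payload=0x3E=62: acc |= 62<<7 -> acc=7965 shift=14 [end]
Varint 4: bytes[6:8] = 9D 3E -> value 7965 (2 byte(s))
  byte[8]=0xD0 cont=1 payload=0x50=80: acc |= 80<<0 -> acc=80 shift=7
  byte[9]=0xFD cont=1 payload=0x7D=125: acc |= 125<<7 -> acc=16080 shift=14
  byte[10]=0x46 cont=0 payload=0x46=70: acc |= 70<<14 -> acc=1162960 shift=21 [end]
Varint 5: bytes[8:11] = D0 FD 46 -> value 1162960 (3 byte(s))
  byte[11]=0x72 cont=0 payload=0x72=114: acc |= 114<<0 -> acc=114 shift=7 [end]
Varint 6: bytes[11:12] = 72 -> value 114 (1 byte(s))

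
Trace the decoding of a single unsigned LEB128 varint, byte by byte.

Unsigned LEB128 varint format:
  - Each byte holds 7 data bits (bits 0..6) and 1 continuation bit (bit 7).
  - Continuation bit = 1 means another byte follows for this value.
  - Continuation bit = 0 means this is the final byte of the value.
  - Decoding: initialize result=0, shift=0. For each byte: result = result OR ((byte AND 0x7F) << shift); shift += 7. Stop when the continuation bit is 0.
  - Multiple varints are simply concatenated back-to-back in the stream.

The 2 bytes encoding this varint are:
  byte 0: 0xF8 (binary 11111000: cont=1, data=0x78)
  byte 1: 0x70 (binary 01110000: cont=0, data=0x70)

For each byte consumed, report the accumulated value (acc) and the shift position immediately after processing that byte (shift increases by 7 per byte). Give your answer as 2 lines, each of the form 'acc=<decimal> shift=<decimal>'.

Answer: acc=120 shift=7
acc=14456 shift=14

Derivation:
byte 0=0xF8: payload=0x78=120, contrib = 120<<0 = 120; acc -> 120, shift -> 7
byte 1=0x70: payload=0x70=112, contrib = 112<<7 = 14336; acc -> 14456, shift -> 14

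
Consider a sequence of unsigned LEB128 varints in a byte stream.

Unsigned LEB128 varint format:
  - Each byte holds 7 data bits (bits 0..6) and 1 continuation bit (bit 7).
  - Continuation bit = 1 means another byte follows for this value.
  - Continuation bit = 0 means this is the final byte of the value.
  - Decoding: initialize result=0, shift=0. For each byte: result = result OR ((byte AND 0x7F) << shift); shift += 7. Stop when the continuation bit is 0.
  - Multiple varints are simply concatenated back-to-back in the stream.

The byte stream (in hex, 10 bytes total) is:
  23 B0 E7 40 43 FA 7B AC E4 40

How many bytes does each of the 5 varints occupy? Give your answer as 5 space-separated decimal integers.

  byte[0]=0x23 cont=0 payload=0x23=35: acc |= 35<<0 -> acc=35 shift=7 [end]
Varint 1: bytes[0:1] = 23 -> value 35 (1 byte(s))
  byte[1]=0xB0 cont=1 payload=0x30=48: acc |= 48<<0 -> acc=48 shift=7
  byte[2]=0xE7 cont=1 payload=0x67=103: acc |= 103<<7 -> acc=13232 shift=14
  byte[3]=0x40 cont=0 payload=0x40=64: acc |= 64<<14 -> acc=1061808 shift=21 [end]
Varint 2: bytes[1:4] = B0 E7 40 -> value 1061808 (3 byte(s))
  byte[4]=0x43 cont=0 payload=0x43=67: acc |= 67<<0 -> acc=67 shift=7 [end]
Varint 3: bytes[4:5] = 43 -> value 67 (1 byte(s))
  byte[5]=0xFA cont=1 payload=0x7A=122: acc |= 122<<0 -> acc=122 shift=7
  byte[6]=0x7B cont=0 payload=0x7B=123: acc |= 123<<7 -> acc=15866 shift=14 [end]
Varint 4: bytes[5:7] = FA 7B -> value 15866 (2 byte(s))
  byte[7]=0xAC cont=1 payload=0x2C=44: acc |= 44<<0 -> acc=44 shift=7
  byte[8]=0xE4 cont=1 payload=0x64=100: acc |= 100<<7 -> acc=12844 shift=14
  byte[9]=0x40 cont=0 payload=0x40=64: acc |= 64<<14 -> acc=1061420 shift=21 [end]
Varint 5: bytes[7:10] = AC E4 40 -> value 1061420 (3 byte(s))

Answer: 1 3 1 2 3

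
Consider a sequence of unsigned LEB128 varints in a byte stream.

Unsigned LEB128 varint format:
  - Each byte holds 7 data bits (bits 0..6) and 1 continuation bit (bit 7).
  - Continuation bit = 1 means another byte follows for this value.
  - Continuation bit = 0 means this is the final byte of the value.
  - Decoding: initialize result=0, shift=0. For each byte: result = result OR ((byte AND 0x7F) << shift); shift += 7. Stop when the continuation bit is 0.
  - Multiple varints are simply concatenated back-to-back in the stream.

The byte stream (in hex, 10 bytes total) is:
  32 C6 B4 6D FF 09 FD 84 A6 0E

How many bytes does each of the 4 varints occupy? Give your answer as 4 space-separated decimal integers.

  byte[0]=0x32 cont=0 payload=0x32=50: acc |= 50<<0 -> acc=50 shift=7 [end]
Varint 1: bytes[0:1] = 32 -> value 50 (1 byte(s))
  byte[1]=0xC6 cont=1 payload=0x46=70: acc |= 70<<0 -> acc=70 shift=7
  byte[2]=0xB4 cont=1 payload=0x34=52: acc |= 52<<7 -> acc=6726 shift=14
  byte[3]=0x6D cont=0 payload=0x6D=109: acc |= 109<<14 -> acc=1792582 shift=21 [end]
Varint 2: bytes[1:4] = C6 B4 6D -> value 1792582 (3 byte(s))
  byte[4]=0xFF cont=1 payload=0x7F=127: acc |= 127<<0 -> acc=127 shift=7
  byte[5]=0x09 cont=0 payload=0x09=9: acc |= 9<<7 -> acc=1279 shift=14 [end]
Varint 3: bytes[4:6] = FF 09 -> value 1279 (2 byte(s))
  byte[6]=0xFD cont=1 payload=0x7D=125: acc |= 125<<0 -> acc=125 shift=7
  byte[7]=0x84 cont=1 payload=0x04=4: acc |= 4<<7 -> acc=637 shift=14
  byte[8]=0xA6 cont=1 payload=0x26=38: acc |= 38<<14 -> acc=623229 shift=21
  byte[9]=0x0E cont=0 payload=0x0E=14: acc |= 14<<21 -> acc=29983357 shift=28 [end]
Varint 4: bytes[6:10] = FD 84 A6 0E -> value 29983357 (4 byte(s))

Answer: 1 3 2 4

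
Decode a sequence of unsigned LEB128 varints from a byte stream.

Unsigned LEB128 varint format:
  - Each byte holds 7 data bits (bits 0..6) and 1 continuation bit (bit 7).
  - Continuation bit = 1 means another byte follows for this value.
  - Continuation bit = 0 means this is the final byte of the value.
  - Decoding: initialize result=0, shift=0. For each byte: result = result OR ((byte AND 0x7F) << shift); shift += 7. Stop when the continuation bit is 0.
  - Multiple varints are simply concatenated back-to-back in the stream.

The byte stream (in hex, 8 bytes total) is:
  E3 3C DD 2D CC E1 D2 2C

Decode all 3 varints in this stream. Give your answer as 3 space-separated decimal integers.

Answer: 7779 5853 93630668

Derivation:
  byte[0]=0xE3 cont=1 payload=0x63=99: acc |= 99<<0 -> acc=99 shift=7
  byte[1]=0x3C cont=0 payload=0x3C=60: acc |= 60<<7 -> acc=7779 shift=14 [end]
Varint 1: bytes[0:2] = E3 3C -> value 7779 (2 byte(s))
  byte[2]=0xDD cont=1 payload=0x5D=93: acc |= 93<<0 -> acc=93 shift=7
  byte[3]=0x2D cont=0 payload=0x2D=45: acc |= 45<<7 -> acc=5853 shift=14 [end]
Varint 2: bytes[2:4] = DD 2D -> value 5853 (2 byte(s))
  byte[4]=0xCC cont=1 payload=0x4C=76: acc |= 76<<0 -> acc=76 shift=7
  byte[5]=0xE1 cont=1 payload=0x61=97: acc |= 97<<7 -> acc=12492 shift=14
  byte[6]=0xD2 cont=1 payload=0x52=82: acc |= 82<<14 -> acc=1355980 shift=21
  byte[7]=0x2C cont=0 payload=0x2C=44: acc |= 44<<21 -> acc=93630668 shift=28 [end]
Varint 3: bytes[4:8] = CC E1 D2 2C -> value 93630668 (4 byte(s))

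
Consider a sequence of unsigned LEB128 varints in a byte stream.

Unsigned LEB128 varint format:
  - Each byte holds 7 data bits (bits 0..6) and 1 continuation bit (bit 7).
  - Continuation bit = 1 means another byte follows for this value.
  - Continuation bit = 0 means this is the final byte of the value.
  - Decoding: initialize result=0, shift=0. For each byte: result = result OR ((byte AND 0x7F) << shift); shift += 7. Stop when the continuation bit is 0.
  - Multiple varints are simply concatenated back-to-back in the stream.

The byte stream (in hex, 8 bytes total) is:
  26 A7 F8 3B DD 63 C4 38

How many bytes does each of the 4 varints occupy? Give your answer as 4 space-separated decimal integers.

Answer: 1 3 2 2

Derivation:
  byte[0]=0x26 cont=0 payload=0x26=38: acc |= 38<<0 -> acc=38 shift=7 [end]
Varint 1: bytes[0:1] = 26 -> value 38 (1 byte(s))
  byte[1]=0xA7 cont=1 payload=0x27=39: acc |= 39<<0 -> acc=39 shift=7
  byte[2]=0xF8 cont=1 payload=0x78=120: acc |= 120<<7 -> acc=15399 shift=14
  byte[3]=0x3B cont=0 payload=0x3B=59: acc |= 59<<14 -> acc=982055 shift=21 [end]
Varint 2: bytes[1:4] = A7 F8 3B -> value 982055 (3 byte(s))
  byte[4]=0xDD cont=1 payload=0x5D=93: acc |= 93<<0 -> acc=93 shift=7
  byte[5]=0x63 cont=0 payload=0x63=99: acc |= 99<<7 -> acc=12765 shift=14 [end]
Varint 3: bytes[4:6] = DD 63 -> value 12765 (2 byte(s))
  byte[6]=0xC4 cont=1 payload=0x44=68: acc |= 68<<0 -> acc=68 shift=7
  byte[7]=0x38 cont=0 payload=0x38=56: acc |= 56<<7 -> acc=7236 shift=14 [end]
Varint 4: bytes[6:8] = C4 38 -> value 7236 (2 byte(s))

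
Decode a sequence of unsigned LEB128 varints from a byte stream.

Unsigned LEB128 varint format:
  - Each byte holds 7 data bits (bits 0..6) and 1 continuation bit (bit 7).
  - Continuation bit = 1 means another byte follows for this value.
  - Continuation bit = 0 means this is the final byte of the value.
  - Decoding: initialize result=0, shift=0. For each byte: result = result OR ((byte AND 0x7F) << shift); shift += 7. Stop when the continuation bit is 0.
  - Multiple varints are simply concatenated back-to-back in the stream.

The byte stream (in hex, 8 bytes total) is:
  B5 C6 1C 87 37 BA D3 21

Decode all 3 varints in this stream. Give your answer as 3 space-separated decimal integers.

  byte[0]=0xB5 cont=1 payload=0x35=53: acc |= 53<<0 -> acc=53 shift=7
  byte[1]=0xC6 cont=1 payload=0x46=70: acc |= 70<<7 -> acc=9013 shift=14
  byte[2]=0x1C cont=0 payload=0x1C=28: acc |= 28<<14 -> acc=467765 shift=21 [end]
Varint 1: bytes[0:3] = B5 C6 1C -> value 467765 (3 byte(s))
  byte[3]=0x87 cont=1 payload=0x07=7: acc |= 7<<0 -> acc=7 shift=7
  byte[4]=0x37 cont=0 payload=0x37=55: acc |= 55<<7 -> acc=7047 shift=14 [end]
Varint 2: bytes[3:5] = 87 37 -> value 7047 (2 byte(s))
  byte[5]=0xBA cont=1 payload=0x3A=58: acc |= 58<<0 -> acc=58 shift=7
  byte[6]=0xD3 cont=1 payload=0x53=83: acc |= 83<<7 -> acc=10682 shift=14
  byte[7]=0x21 cont=0 payload=0x21=33: acc |= 33<<14 -> acc=551354 shift=21 [end]
Varint 3: bytes[5:8] = BA D3 21 -> value 551354 (3 byte(s))

Answer: 467765 7047 551354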